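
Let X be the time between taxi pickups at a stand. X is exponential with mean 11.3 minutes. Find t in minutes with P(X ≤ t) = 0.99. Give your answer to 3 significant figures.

52.0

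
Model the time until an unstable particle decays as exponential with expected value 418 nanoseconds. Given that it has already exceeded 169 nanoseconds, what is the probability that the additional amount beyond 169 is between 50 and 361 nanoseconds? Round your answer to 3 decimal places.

0.466

The rate is λ = 1/418 = 0.00239234 per nanosecond.
Memoryless: the residual past 169 is again Exp(λ).
P(50 < residual < 361) = e^(−λ·50) − e^(−λ·361) = 0.88726 − 0.42163 ≈ 0.466.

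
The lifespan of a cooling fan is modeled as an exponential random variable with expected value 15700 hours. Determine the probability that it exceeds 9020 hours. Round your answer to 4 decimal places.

0.5630

The rate is λ = 1/15700 = 0.0000636943 per hour.
P(X > 9020) = e^(−λ·9020) = e^(−0.57452) ≈ 0.5630.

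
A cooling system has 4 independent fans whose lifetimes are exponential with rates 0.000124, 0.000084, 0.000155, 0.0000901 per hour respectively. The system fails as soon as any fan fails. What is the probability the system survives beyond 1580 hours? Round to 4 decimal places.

0.4888

The time to first failure is exponential with rate Σλ = 0.000124 + 0.000084 + 0.000155 + 0.0000901 = 0.0004531.
P(min > 1580) = e^(−0.0004531·1580) = e^(−0.7159) ≈ 0.4888.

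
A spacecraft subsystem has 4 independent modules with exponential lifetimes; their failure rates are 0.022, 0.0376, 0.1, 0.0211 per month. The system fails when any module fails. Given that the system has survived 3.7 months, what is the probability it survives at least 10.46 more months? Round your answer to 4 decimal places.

Time to first failure ~ Exp(Σλ) with Σλ = 0.1807.
By memorylessness, P(T > 3.7+10.46 | T > 3.7) = P(T > 10.46) = e^(−0.1807·10.46) ≈ 0.1511.

0.1511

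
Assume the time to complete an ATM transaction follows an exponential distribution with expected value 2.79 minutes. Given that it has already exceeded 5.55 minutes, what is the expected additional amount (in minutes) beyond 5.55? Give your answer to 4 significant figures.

2.790

The rate is λ = 1/2.79 = 0.358423 per minute.
By memorylessness, the remaining amount past any threshold is again Exp(λ) with mean 1/λ = 2.79 minutes.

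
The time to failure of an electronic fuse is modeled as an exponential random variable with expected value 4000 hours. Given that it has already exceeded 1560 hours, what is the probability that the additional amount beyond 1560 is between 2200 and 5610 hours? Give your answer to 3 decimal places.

0.331

The rate is λ = 1/4000 = 0.00025 per hour.
Memoryless: the residual past 1560 is again Exp(λ).
P(2200 < residual < 5610) = e^(−λ·2200) − e^(−λ·5610) = 0.57695 − 0.24598 ≈ 0.331.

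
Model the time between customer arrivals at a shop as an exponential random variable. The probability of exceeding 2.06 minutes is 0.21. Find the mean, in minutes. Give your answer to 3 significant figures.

1.32

e^(−λ·2.06) = 0.21 ⇒ λ = −ln(0.21)/2.06 = 0.757596.
Mean = 1/λ = 1.31996 minutes.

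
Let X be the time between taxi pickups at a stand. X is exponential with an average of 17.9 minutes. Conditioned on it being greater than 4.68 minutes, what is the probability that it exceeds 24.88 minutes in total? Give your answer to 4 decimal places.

The rate is λ = 1/17.9 = 0.0558659 per minute.
P(X > s+t | X > s) = e^(−λ(s+t))/e^(−λs) = e^(−λt), independent of s = 4.68.
P(X > 20.2) = e^(−1.1285) ≈ 0.3235.

0.3235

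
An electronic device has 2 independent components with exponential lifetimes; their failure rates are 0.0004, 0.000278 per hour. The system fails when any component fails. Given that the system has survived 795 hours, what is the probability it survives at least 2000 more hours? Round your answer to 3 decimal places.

Time to first failure ~ Exp(Σλ) with Σλ = 0.000678.
By memorylessness, P(T > 795+2000 | T > 795) = P(T > 2000) = e^(−0.000678·2000) ≈ 0.258.

0.258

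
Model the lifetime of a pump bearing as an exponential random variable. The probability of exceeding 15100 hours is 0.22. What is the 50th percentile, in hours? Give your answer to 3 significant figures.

6910

e^(−λ·15100) = 0.22 ⇒ λ = −ln(0.22)/15100 = 0.000100273.
50th percentile: 1 − e^(−λt) = 0.5, t = −ln(0.5)/λ = 6912.58 hours.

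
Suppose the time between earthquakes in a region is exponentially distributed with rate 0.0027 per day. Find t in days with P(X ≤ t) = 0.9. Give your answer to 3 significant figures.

Set 1 − e^(−λt) = 0.9, so t = −ln(0.1)/λ = 2.3026/0.0027 ≈ 852.809 days.

853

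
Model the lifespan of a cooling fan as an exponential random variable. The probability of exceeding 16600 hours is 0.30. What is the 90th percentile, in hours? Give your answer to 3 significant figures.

e^(−λ·16600) = 0.30 ⇒ λ = −ln(0.30)/16600 = 0.0000725285.
90th percentile: 1 − e^(−λt) = 0.9, t = −ln(0.1)/λ = 31747.3 hours.

31700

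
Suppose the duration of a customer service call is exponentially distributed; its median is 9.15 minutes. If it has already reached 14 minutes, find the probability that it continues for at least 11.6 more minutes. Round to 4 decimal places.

0.4153

For an exponential, median = ln(2)/λ, so λ = ln 2 / 9.15 = 0.0757538 per minute.
The exponential is memoryless, so the remaining time is again Exp(λ): the condition X > 14 is irrelevant.
P(X > 11.6) = e^(−0.87874) ≈ 0.4153.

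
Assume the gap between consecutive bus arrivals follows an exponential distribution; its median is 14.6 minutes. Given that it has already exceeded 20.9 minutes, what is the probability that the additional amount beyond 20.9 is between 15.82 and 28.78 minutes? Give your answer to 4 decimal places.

For an exponential, median = ln(2)/λ, so λ = ln 2 / 14.6 = 0.0474758 per minute.
Memoryless: the residual past 20.9 is again Exp(λ).
P(15.82 < residual < 28.78) = e^(−λ·15.82) − e^(−λ·28.78) = 0.47186 − 0.25503 ≈ 0.2168.

0.2168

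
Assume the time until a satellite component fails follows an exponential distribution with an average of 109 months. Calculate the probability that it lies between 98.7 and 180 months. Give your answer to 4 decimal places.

The rate is λ = 1/109 = 0.00917431 per month.
P(98.7 < X < 180) = e^(−λ·98.7) − e^(−λ·180) = 0.40434 − 0.19179 ≈ 0.2126.

0.2126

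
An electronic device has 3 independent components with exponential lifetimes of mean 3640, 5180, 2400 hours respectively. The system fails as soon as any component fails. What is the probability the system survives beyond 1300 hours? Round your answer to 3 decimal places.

The first failure time is exponential with rate Σλ_i = 1/3640 + 1/5180 + 1/2400 = 0.000884442 per hour.
P(min > 1300) = e^(−0.000884442·1300) = e^(−1.1498) ≈ 0.317.

0.317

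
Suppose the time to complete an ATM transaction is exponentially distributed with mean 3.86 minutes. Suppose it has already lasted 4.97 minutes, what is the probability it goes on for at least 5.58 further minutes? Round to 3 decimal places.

The rate is λ = 1/3.86 = 0.259067 per minute.
The exponential is memoryless, so the remaining time is again Exp(λ): the condition X > 4.97 is irrelevant.
P(X > 5.58) = e^(−1.4456) ≈ 0.236.

0.236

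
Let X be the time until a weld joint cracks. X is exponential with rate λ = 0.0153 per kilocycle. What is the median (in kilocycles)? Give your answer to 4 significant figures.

45.30

Set 1 − e^(−λt) = 0.5, so t = −ln(0.5)/λ = 0.69315/0.0153 ≈ 45.3037 kilocycles.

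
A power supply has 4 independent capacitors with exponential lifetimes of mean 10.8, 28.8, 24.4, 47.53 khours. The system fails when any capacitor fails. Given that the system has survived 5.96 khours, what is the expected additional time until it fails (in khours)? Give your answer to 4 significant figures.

First-failure rate Σλ = 1/10.8 + 1/28.8 + 1/24.4 + 1/47.53 = 0.189338.
By memorylessness the expected residual is 1/Σλ = 5.28157 khours, regardless of the 5.96 already elapsed.

5.282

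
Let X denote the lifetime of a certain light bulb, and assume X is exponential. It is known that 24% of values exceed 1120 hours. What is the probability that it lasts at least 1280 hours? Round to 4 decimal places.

0.1957

e^(−λ·1120) = 0.24 ⇒ λ = −ln(0.24)/1120 = 0.00127421.
P(X > 1280) = e^(−0.00127421·1280) = e^(−1.631) ≈ 0.1957.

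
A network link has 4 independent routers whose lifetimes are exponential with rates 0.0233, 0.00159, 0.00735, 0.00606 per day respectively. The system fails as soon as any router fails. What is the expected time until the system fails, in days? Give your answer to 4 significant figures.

26.11

The time to first failure is exponential with rate Σλ = 0.0233 + 0.00159 + 0.00735 + 0.00606 = 0.0383.
E[min] = 1/Σλ = 1/0.0383 = 26.1097 days.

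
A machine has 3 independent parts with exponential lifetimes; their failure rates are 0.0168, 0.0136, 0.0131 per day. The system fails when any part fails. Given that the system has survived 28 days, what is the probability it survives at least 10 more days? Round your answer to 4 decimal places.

Time to first failure ~ Exp(Σλ) with Σλ = 0.0435.
By memorylessness, P(T > 28+10 | T > 28) = P(T > 10) = e^(−0.0435·10) ≈ 0.6473.

0.6473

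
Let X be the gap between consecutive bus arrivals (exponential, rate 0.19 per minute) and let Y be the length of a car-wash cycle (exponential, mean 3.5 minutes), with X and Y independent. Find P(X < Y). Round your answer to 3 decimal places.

0.399

λ_1 = 0.19, λ_2 = 1/3.5 = 0.285714.
For independent exponentials, P(X < Y) = λ_1/(λ_1+λ_2) = 0.19/0.475714 ≈ 0.399.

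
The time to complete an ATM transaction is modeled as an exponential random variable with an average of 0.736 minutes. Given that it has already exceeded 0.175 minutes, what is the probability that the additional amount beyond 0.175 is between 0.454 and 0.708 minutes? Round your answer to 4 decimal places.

The rate is λ = 1/0.736 = 1.3587 per minute.
Memoryless: the residual past 0.175 is again Exp(λ).
P(0.454 < residual < 0.708) = e^(−λ·0.454) − e^(−λ·0.708) = 0.53964 − 0.38214 ≈ 0.1575.

0.1575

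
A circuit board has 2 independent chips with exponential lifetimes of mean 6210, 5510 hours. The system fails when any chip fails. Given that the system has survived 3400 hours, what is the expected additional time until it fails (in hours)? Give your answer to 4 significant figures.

2920

First-failure rate Σλ = 1/6210 + 1/5510 = 0.000342519.
By memorylessness the expected residual is 1/Σλ = 2919.55 hours, regardless of the 3400 already elapsed.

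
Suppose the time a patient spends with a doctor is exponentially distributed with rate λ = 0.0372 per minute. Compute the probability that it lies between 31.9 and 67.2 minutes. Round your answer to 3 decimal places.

P(31.9 < X < 67.2) = e^(−λ·31.9) − e^(−λ·67.2) = 0.30523 − 0.08210 ≈ 0.223.

0.223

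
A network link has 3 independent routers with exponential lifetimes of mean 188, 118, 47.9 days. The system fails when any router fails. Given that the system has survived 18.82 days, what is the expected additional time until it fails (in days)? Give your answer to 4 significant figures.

28.84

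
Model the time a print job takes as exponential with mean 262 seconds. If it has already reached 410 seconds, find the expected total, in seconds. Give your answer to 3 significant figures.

672

The rate is λ = 1/262 = 0.00381679 per second.
By memorylessness, E[X | X > 410] = 410 + 1/λ = 410 + 262 = 672 seconds.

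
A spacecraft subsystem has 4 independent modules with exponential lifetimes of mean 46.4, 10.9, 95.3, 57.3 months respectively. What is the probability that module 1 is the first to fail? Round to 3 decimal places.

Rates: λ_i = 1/mean_i → 0.0215517, 0.0917431, 0.0104932, 0.017452; Σλ = 0.14124.
P(module 1 first) = λ_1/Σλ = 0.0215517/0.14124 ≈ 0.153.

0.153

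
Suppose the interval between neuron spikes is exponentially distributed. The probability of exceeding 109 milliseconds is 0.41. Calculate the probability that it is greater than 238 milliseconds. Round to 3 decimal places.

e^(−λ·109) = 0.41 ⇒ λ = −ln(0.41)/109 = 0.0081798.
P(X > 238) = e^(−0.0081798·238) = e^(−1.9468) ≈ 0.143.

0.143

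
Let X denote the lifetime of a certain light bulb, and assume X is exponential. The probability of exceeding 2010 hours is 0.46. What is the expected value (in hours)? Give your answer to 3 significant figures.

e^(−λ·2010) = 0.46 ⇒ λ = −ln(0.46)/2010 = 0.000386333.
Mean = 1/λ = 2588.44 hours.

2590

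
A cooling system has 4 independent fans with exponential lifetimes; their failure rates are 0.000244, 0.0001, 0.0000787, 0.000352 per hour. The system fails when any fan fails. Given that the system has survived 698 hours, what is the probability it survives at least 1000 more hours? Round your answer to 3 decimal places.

Time to first failure ~ Exp(Σλ) with Σλ = 0.0007747.
By memorylessness, P(T > 698+1000 | T > 698) = P(T > 1000) = e^(−0.0007747·1000) ≈ 0.461.

0.461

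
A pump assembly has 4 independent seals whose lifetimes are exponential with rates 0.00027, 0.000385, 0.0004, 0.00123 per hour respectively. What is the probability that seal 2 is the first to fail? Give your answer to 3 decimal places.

0.168

The time to first failure is exponential with rate Σλ = 0.00027 + 0.000385 + 0.0004 + 0.00123 = 0.002285.
P(seal 2 first) = λ_2/Σλ = 0.000385/0.002285 ≈ 0.168.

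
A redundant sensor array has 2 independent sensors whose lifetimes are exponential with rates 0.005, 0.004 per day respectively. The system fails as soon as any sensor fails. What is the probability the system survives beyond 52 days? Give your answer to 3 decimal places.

The time to first failure is exponential with rate Σλ = 0.005 + 0.004 = 0.009.
P(min > 52) = e^(−0.009·52) = e^(−0.468) ≈ 0.626.

0.626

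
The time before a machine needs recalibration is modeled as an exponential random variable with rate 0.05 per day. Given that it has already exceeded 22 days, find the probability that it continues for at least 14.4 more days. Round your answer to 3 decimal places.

P(X > s+t | X > s) = e^(−λ(s+t))/e^(−λs) = e^(−λt), independent of s = 22.
P(X > 14.4) = e^(−0.72) ≈ 0.487.

0.487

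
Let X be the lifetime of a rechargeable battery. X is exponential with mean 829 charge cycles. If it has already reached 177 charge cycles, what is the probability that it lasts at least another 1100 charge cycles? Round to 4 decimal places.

0.2653

The rate is λ = 1/829 = 0.00120627 per charge cycle.
The exponential is memoryless, so the remaining time is again Exp(λ): the condition X > 177 is irrelevant.
P(X > 1100) = e^(−1.3269) ≈ 0.2653.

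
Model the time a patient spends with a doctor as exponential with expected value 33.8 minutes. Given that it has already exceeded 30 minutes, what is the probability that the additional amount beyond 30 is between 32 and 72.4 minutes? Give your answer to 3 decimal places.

0.271

The rate is λ = 1/33.8 = 0.0295858 per minute.
Memoryless: the residual past 30 is again Exp(λ).
P(32 < residual < 72.4) = e^(−λ·32) − e^(−λ·72.4) = 0.38800 − 0.11742 ≈ 0.271.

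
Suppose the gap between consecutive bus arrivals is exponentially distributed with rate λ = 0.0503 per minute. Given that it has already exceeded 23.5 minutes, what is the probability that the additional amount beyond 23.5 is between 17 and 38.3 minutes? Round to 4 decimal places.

Memoryless: the residual past 23.5 is again Exp(λ).
P(17 < residual < 38.3) = e^(−λ·17) − e^(−λ·38.3) = 0.42524 − 0.14566 ≈ 0.2796.

0.2796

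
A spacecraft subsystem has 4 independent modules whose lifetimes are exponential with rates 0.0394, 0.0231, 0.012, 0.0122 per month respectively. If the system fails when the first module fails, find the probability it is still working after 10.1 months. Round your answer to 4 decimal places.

0.4166

The time to first failure is exponential with rate Σλ = 0.0394 + 0.0231 + 0.012 + 0.0122 = 0.0867.
P(min > 10.1) = e^(−0.0867·10.1) = e^(−0.87567) ≈ 0.4166.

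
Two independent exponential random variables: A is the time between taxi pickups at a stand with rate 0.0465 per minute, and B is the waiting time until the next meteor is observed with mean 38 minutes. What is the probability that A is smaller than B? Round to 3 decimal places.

λ_1 = 0.0465, λ_2 = 1/38 = 0.0263158.
For independent exponentials, P(A < B) = λ_1/(λ_1+λ_2) = 0.0465/0.0728158 ≈ 0.639.

0.639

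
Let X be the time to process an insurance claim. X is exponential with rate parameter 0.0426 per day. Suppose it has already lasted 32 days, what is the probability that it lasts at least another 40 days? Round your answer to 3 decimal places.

0.182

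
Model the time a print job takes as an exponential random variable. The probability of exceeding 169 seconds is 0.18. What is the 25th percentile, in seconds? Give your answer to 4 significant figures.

28.35

e^(−λ·169) = 0.18 ⇒ λ = −ln(0.18)/169 = 0.0101467.
25th percentile: 1 − e^(−λt) = 0.25, t = −ln(0.75)/λ = 28.3522 seconds.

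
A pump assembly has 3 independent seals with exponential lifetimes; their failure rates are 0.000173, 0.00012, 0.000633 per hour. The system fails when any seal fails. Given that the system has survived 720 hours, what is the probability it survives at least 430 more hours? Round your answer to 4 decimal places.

0.6715

Time to first failure ~ Exp(Σλ) with Σλ = 0.000926.
By memorylessness, P(T > 720+430 | T > 720) = P(T > 430) = e^(−0.000926·430) ≈ 0.6715.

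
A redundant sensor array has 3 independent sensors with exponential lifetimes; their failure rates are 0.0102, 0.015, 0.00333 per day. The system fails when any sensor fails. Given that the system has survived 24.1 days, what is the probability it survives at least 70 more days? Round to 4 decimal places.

0.1357

Time to first failure ~ Exp(Σλ) with Σλ = 0.02853.
By memorylessness, P(T > 24.1+70 | T > 24.1) = P(T > 70) = e^(−0.02853·70) ≈ 0.1357.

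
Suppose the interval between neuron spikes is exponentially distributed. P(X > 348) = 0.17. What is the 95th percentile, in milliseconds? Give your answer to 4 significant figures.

588.3

e^(−λ·348) = 0.17 ⇒ λ = −ln(0.17)/348 = 0.00509183.
95th percentile: 1 − e^(−λt) = 0.95, t = −ln(0.05)/λ = 588.341 milliseconds.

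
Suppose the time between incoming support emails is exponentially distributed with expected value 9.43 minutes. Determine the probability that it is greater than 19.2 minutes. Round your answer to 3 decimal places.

0.131

The rate is λ = 1/9.43 = 0.106045 per minute.
P(X > 19.2) = e^(−λ·19.2) = e^(−2.0361) ≈ 0.131.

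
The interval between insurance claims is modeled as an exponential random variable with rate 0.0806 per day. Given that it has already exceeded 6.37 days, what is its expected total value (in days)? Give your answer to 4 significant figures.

By memorylessness, E[X | X > 6.37] = 6.37 + 1/λ = 6.37 + 12.4069 = 18.7769 days.

18.78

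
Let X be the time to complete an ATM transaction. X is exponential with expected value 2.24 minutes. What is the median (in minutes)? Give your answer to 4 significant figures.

1.553

The rate is λ = 1/2.24 = 0.446429 per minute.
Set 1 − e^(−λt) = 0.5, so t = −ln(0.5)/λ = 0.69315/0.446429 ≈ 1.55265 minutes.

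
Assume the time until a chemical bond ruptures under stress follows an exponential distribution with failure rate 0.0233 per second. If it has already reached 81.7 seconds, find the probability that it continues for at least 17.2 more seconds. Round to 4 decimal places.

0.6698

The exponential is memoryless, so the remaining time is again Exp(λ): the condition X > 81.7 is irrelevant.
P(X > 17.2) = e^(−0.40076) ≈ 0.6698.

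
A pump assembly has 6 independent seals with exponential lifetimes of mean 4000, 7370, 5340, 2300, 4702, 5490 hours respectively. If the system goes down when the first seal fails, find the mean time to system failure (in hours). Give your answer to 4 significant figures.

713.0

The first failure time is exponential with rate Σλ_i = 1/4000 + 1/7370 + 1/5340 + 1/2300 + 1/4702 + 1/5490 = 0.00140256 per hour.
E[min] = 1/Σλ = 1/0.00140256 = 712.983 hours.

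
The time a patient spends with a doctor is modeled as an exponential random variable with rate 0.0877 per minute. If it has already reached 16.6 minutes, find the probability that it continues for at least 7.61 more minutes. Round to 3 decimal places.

0.513

By the memoryless property, P(X > 16.6+7.61 | X > 16.6) = P(X > 7.61).
P(X > 7.61) = e^(−0.6674) ≈ 0.513.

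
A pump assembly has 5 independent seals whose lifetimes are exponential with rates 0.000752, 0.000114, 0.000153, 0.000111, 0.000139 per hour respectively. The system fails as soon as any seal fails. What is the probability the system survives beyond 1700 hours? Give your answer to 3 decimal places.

0.116

The time to first failure is exponential with rate Σλ = 0.000752 + 0.000114 + 0.000153 + 0.000111 + 0.000139 = 0.001269.
P(min > 1700) = e^(−0.001269·1700) = e^(−2.1573) ≈ 0.116.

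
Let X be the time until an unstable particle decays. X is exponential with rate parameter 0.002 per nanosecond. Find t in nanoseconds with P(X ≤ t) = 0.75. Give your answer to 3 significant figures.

Set 1 − e^(−λt) = 0.75, so t = −ln(0.25)/λ = 1.3863/0.002 ≈ 693.147 nanoseconds.

693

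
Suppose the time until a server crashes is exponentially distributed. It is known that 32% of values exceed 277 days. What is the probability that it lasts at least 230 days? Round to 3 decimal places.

0.388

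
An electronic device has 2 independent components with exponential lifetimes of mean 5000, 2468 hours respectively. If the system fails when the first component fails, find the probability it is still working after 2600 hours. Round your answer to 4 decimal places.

0.2073

The first failure time is exponential with rate Σλ_i = 1/5000 + 1/2468 = 0.000605186 per hour.
P(min > 2600) = e^(−0.000605186·2600) = e^(−1.5735) ≈ 0.2073.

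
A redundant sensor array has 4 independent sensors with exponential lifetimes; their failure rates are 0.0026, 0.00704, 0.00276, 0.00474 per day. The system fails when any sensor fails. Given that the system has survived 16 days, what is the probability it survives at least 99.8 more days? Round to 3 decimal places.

0.181

Time to first failure ~ Exp(Σλ) with Σλ = 0.01714.
By memorylessness, P(T > 16+99.8 | T > 16) = P(T > 99.8) = e^(−0.01714·99.8) ≈ 0.181.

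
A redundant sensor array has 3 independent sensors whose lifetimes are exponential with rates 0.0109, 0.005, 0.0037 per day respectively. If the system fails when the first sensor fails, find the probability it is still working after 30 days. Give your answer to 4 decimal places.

The time to first failure is exponential with rate Σλ = 0.0109 + 0.005 + 0.0037 = 0.0196.
P(min > 30) = e^(−0.0196·30) = e^(−0.588) ≈ 0.5554.

0.5554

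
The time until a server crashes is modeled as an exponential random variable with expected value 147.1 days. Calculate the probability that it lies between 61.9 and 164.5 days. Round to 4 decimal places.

0.3297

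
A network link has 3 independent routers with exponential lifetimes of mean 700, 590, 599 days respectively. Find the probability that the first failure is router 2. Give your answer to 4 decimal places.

0.3536

Rates: λ_i = 1/mean_i → 0.00142857, 0.00169492, 0.00166945; Σλ = 0.00479294.
P(router 2 first) = λ_2/Σλ = 0.00169492/0.00479294 ≈ 0.3536.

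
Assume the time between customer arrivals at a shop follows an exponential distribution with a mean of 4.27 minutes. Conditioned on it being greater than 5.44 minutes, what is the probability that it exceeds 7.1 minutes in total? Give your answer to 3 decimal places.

The rate is λ = 1/4.27 = 0.234192 per minute.
P(X > s+t | X > s) = e^(−λ(s+t))/e^(−λs) = e^(−λt), independent of s = 5.44.
P(X > 1.66) = e^(−0.38876) ≈ 0.678.

0.678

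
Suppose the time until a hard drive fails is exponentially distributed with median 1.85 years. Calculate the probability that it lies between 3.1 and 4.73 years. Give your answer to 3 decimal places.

For an exponential, median = ln(2)/λ, so λ = ln 2 / 1.85 = 0.374674 per year.
P(3.1 < X < 4.73) = e^(−λ·3.1) − e^(−λ·4.73) = 0.31302 − 0.16996 ≈ 0.143.

0.143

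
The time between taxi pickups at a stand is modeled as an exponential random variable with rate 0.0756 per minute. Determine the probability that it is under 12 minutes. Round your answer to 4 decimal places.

P(X ≤ 12) = 1 − e^(−λ·12) = 1 − e^(−0.9072) ≈ 0.5963.

0.5963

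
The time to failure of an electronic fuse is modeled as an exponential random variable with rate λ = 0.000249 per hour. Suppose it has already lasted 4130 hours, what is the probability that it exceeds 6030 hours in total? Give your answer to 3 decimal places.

0.623

By the memoryless property, P(X > 4130+1900 | X > 4130) = P(X > 1900).
P(X > 1900) = e^(−0.4731) ≈ 0.623.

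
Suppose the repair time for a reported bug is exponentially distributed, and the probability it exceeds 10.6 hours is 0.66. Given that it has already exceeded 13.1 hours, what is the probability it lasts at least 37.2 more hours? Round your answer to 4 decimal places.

From e^(−λ·10.6) = 0.66, λ = −ln(0.66)/10.6 = 0.0391996.
Memoryless: P(X > 13.1+37.2 | X > 13.1) = P(X > 37.2) = e^(−0.0391996·37.2) ≈ 0.2326.

0.2326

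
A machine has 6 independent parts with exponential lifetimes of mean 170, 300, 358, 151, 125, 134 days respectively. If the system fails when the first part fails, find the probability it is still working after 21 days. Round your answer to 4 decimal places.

0.4887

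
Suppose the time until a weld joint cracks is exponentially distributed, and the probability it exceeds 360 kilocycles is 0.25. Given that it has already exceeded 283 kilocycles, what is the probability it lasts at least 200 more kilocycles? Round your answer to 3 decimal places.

0.463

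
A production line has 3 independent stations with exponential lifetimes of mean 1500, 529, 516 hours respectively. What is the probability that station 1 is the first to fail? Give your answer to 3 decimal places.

Rates: λ_i = 1/mean_i → 0.000666667, 0.00189036, 0.00193798; Σλ = 0.00449501.
P(station 1 first) = λ_1/Σλ = 0.000666667/0.00449501 ≈ 0.148.

0.148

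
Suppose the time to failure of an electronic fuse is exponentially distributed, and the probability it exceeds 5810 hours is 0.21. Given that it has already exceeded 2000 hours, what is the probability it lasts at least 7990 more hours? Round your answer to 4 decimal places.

0.1169

From e^(−λ·5810) = 0.21, λ = −ln(0.21)/5810 = 0.000268614.
Memoryless: P(X > 2000+7990 | X > 2000) = P(X > 7990) = e^(−0.000268614·7990) ≈ 0.1169.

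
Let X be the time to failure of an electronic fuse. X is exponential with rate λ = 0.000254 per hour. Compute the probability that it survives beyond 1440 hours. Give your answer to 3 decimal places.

P(X > 1440) = e^(−λ·1440) = e^(−0.36576) ≈ 0.694.

0.694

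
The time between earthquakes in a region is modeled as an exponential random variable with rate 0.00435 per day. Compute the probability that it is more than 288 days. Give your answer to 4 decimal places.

P(X > 288) = e^(−λ·288) = e^(−1.2528) ≈ 0.2857.

0.2857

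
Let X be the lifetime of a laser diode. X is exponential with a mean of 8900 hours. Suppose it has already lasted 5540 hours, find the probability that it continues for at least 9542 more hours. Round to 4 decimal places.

0.3423

The rate is λ = 1/8900 = 0.00011236 per hour.
P(X > s+t | X > s) = e^(−λ(s+t))/e^(−λs) = e^(−λt), independent of s = 5540.
P(X > 9542) = e^(−1.0721) ≈ 0.3423.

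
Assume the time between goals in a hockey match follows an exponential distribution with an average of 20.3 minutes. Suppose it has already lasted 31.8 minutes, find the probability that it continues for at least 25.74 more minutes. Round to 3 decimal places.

0.281

The rate is λ = 1/20.3 = 0.0492611 per minute.
By the memoryless property, P(X > 31.8+25.74 | X > 31.8) = P(X > 25.74).
P(X > 25.74) = e^(−1.268) ≈ 0.281.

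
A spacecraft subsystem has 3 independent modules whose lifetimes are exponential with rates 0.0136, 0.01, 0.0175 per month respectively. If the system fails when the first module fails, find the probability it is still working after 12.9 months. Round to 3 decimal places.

0.588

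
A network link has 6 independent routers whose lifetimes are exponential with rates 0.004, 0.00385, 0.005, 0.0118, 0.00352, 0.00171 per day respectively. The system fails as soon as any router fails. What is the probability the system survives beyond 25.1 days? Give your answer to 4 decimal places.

The time to first failure is exponential with rate Σλ = 0.004 + 0.00385 + 0.005 + 0.0118 + 0.00352 + 0.00171 = 0.02988.
P(min > 25.1) = e^(−0.02988·25.1) = e^(−0.74999) ≈ 0.4724.

0.4724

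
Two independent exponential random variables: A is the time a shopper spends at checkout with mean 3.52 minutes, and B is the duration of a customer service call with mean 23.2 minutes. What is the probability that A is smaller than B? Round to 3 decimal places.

0.868

λ_1 = 1/3.52 = 0.284091, λ_2 = 1/23.2 = 0.0431034.
For independent exponentials, P(A < B) = λ_1/(λ_1+λ_2) = 0.284091/0.327194 ≈ 0.868.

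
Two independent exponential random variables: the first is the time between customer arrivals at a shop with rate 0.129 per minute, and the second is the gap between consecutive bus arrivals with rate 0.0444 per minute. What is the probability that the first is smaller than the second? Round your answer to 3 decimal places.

0.744

λ_1 = 0.129, λ_2 = 0.0444.
For independent exponentials, P(the first < the second) = λ_1/(λ_1+λ_2) = 0.129/0.1734 ≈ 0.744.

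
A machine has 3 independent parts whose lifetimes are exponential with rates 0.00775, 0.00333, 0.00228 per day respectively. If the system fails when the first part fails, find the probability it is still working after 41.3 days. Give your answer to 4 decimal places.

The time to first failure is exponential with rate Σλ = 0.00775 + 0.00333 + 0.00228 = 0.01336.
P(min > 41.3) = e^(−0.01336·41.3) = e^(−0.55177) ≈ 0.5759.

0.5759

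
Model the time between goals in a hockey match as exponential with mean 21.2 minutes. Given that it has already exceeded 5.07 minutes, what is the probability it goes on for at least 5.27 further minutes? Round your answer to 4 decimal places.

The rate is λ = 1/21.2 = 0.0471698 per minute.
The exponential is memoryless, so the remaining time is again Exp(λ): the condition X > 5.07 is irrelevant.
P(X > 5.27) = e^(−0.24858) ≈ 0.7799.

0.7799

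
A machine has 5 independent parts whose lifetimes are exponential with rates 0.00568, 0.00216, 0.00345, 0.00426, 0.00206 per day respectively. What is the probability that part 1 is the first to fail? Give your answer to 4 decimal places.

The time to first failure is exponential with rate Σλ = 0.00568 + 0.00216 + 0.00345 + 0.00426 + 0.00206 = 0.01761.
P(part 1 first) = λ_1/Σλ = 0.00568/0.01761 ≈ 0.3225.

0.3225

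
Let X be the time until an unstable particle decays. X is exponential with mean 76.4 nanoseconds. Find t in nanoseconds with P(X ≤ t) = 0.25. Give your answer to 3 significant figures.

22.0

The rate is λ = 1/76.4 = 0.013089 per nanosecond.
Set 1 − e^(−λt) = 0.25, so t = −ln(0.75)/λ = 0.28768/0.013089 ≈ 21.9789 nanoseconds.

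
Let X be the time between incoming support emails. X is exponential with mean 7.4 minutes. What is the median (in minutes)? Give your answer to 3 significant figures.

The rate is λ = 1/7.4 = 0.135135 per minute.
Set 1 − e^(−λt) = 0.5, so t = −ln(0.5)/λ = 0.69315/0.135135 ≈ 5.12929 minutes.

5.13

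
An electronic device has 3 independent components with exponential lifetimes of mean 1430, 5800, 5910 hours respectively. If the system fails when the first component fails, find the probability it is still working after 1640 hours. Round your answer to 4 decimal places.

The first failure time is exponential with rate Σλ_i = 1/1430 + 1/5800 + 1/5910 = 0.00104092 per hour.
P(min > 1640) = e^(−0.00104092·1640) = e^(−1.7071) ≈ 0.1814.

0.1814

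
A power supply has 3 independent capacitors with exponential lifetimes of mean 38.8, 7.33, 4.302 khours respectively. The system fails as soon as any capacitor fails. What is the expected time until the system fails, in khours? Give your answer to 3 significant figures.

2.53

The first failure time is exponential with rate Σλ_i = 1/38.8 + 1/7.33 + 1/4.302 = 0.394649 per khour.
E[min] = 1/Σλ = 1/0.394649 = 2.5339 khours.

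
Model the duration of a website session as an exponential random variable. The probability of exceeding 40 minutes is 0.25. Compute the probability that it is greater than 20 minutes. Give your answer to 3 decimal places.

0.500

e^(−λ·40) = 0.25 ⇒ λ = −ln(0.25)/40 = 0.0346574.
P(X > 20) = e^(−0.0346574·20) = e^(−0.69315) ≈ 0.500.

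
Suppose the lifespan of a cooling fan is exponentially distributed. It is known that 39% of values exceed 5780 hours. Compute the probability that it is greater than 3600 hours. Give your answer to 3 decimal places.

0.556

e^(−λ·5780) = 0.39 ⇒ λ = −ln(0.39)/5780 = 0.000162908.
P(X > 3600) = e^(−0.000162908·3600) = e^(−0.58647) ≈ 0.556.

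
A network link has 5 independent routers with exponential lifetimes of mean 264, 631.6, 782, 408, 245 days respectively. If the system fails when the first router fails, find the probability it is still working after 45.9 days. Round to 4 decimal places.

The first failure time is exponential with rate Σλ_i = 1/264 + 1/631.6 + 1/782 + 1/408 + 1/245 = 0.0131825 per day.
P(min > 45.9) = e^(−0.0131825·45.9) = e^(−0.60508) ≈ 0.5460.

0.5460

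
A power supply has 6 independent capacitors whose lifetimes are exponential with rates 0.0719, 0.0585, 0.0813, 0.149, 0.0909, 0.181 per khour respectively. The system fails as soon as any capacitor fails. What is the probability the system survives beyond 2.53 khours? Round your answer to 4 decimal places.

The time to first failure is exponential with rate Σλ = 0.0719 + 0.0585 + 0.0813 + 0.149 + 0.0909 + 0.181 = 0.6326.
P(min > 2.53) = e^(−0.6326·2.53) = e^(−1.6005) ≈ 0.2018.

0.2018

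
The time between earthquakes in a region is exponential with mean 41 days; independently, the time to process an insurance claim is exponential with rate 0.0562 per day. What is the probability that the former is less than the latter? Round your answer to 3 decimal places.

λ_1 = 1/41 = 0.0243902, λ_2 = 0.0562.
For independent exponentials, P(the former < the latter) = λ_1/(λ_1+λ_2) = 0.0243902/0.0805902 ≈ 0.303.

0.303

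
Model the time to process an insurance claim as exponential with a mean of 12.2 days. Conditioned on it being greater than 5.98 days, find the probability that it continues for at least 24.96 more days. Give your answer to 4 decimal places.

0.1293

The rate is λ = 1/12.2 = 0.0819672 per day.
P(X > s+t | X > s) = e^(−λ(s+t))/e^(−λs) = e^(−λt), independent of s = 5.98.
P(X > 24.96) = e^(−2.0459) ≈ 0.1293.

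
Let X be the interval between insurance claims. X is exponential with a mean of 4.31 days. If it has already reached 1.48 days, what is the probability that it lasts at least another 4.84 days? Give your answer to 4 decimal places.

0.3253

The rate is λ = 1/4.31 = 0.232019 per day.
By the memoryless property, P(X > 1.48+4.84 | X > 1.48) = P(X > 4.84).
P(X > 4.84) = e^(−1.123) ≈ 0.3253.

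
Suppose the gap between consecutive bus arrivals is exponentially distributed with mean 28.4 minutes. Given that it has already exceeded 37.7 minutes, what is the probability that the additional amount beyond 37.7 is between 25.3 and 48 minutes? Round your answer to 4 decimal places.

The rate is λ = 1/28.4 = 0.0352113 per minute.
Memoryless: the residual past 37.7 is again Exp(λ).
P(25.3 < residual < 48) = e^(−λ·25.3) − e^(−λ·48) = 0.41031 − 0.18449 ≈ 0.2258.

0.2258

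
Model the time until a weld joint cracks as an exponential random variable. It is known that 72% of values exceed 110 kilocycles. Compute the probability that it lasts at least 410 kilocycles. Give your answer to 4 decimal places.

0.2939

e^(−λ·110) = 0.72 ⇒ λ = −ln(0.72)/110 = 0.0029864.
P(X > 410) = e^(−0.0029864·410) = e^(−1.2244) ≈ 0.2939.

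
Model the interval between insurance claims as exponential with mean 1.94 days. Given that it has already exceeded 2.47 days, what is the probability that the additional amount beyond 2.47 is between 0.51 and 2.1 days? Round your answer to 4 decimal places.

The rate is λ = 1/1.94 = 0.515464 per day.
Memoryless: the residual past 2.47 is again Exp(λ).
P(0.51 < residual < 2.1) = e^(−λ·0.51) − e^(−λ·2.1) = 0.76883 − 0.33876 ≈ 0.4301.

0.4301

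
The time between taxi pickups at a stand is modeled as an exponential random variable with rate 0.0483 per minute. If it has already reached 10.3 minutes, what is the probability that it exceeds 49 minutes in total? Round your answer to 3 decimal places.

0.154

P(X > s+t | X > s) = e^(−λ(s+t))/e^(−λs) = e^(−λt), independent of s = 10.3.
P(X > 38.7) = e^(−1.8692) ≈ 0.154.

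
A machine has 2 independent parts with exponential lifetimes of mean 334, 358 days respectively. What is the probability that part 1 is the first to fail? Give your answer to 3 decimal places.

Rates: λ_i = 1/mean_i → 0.00299401, 0.0027933; Σλ = 0.00578731.
P(part 1 first) = λ_1/Σλ = 0.00299401/0.00578731 ≈ 0.517.

0.517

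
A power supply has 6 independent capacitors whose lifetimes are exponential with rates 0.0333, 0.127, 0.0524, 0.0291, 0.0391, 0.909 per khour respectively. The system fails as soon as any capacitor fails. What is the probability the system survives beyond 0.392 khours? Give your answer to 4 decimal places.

0.6272

The time to first failure is exponential with rate Σλ = 0.0333 + 0.127 + 0.0524 + 0.0291 + 0.0391 + 0.909 = 1.1899.
P(min > 0.392) = e^(−1.1899·0.392) = e^(−0.46644) ≈ 0.6272.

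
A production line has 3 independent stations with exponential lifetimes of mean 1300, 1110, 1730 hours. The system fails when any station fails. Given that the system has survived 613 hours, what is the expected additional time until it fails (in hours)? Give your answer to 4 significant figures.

444.8

First-failure rate Σλ = 1/1300 + 1/1110 + 1/1730 = 0.00224817.
By memorylessness the expected residual is 1/Σλ = 444.807 hours, regardless of the 613 already elapsed.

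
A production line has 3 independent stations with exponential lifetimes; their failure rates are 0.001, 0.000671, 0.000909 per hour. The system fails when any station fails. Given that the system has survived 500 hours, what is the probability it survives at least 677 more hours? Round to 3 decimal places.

Time to first failure ~ Exp(Σλ) with Σλ = 0.00258.
By memorylessness, P(T > 500+677 | T > 500) = P(T > 677) = e^(−0.00258·677) ≈ 0.174.

0.174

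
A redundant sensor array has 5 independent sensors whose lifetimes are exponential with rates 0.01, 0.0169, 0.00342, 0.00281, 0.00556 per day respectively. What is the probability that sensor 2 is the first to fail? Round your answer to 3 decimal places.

0.437

The time to first failure is exponential with rate Σλ = 0.01 + 0.0169 + 0.00342 + 0.00281 + 0.00556 = 0.03869.
P(sensor 2 first) = λ_2/Σλ = 0.0169/0.03869 ≈ 0.437.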